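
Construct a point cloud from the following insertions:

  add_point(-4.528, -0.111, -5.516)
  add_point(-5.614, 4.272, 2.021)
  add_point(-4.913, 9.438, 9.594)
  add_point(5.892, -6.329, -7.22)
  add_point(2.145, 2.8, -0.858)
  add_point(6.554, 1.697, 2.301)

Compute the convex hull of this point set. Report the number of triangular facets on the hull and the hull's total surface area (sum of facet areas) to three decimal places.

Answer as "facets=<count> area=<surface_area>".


facets=8 area=371.534

Hull vertices (6/6): indices [0, 1, 2, 3, 4, 5].

Triangle areas on the boundary:
  f1: (p2, p3, p1) → 59.7791
  f2: (p2, p3, p5) → 75.2780
  f3: (p4, p3, p5) → 32.3304
  f4: (p4, p2, p5) → 39.3487
  f5: (p0, p3, p1) → 47.2951
  f6: (p0, p4, p3) → 48.2802
  f7: (p0, p2, p1) → 8.5270
  f8: (p0, p4, p2) → 60.6959
Σ area = 371.534

Euler: V−E+F = 6−12+8 = 2.


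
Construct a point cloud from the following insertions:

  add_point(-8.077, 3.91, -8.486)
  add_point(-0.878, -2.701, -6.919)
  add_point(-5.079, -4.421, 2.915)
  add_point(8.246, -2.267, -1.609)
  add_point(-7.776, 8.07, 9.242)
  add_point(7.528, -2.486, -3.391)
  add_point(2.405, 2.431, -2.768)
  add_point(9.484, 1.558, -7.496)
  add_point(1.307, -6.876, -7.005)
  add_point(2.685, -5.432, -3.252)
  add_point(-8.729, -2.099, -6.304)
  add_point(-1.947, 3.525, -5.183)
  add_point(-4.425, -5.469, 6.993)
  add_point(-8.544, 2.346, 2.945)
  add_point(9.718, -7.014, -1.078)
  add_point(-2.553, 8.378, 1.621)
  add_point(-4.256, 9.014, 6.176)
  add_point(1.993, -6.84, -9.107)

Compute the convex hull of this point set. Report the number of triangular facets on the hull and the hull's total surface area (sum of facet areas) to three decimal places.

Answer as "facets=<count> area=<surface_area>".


facets=20 area=955.842

Points on the hull: [0, 3, 4, 7, 8, 10, 12, 13, 14, 15, 16, 17] (12 of 18).

Area of each hull facet:
  f1: (p4, p16, p14) → 45.4974
  f2: (p12, p4, p14) → 107.1512
  f3: (p17, p7, p14) → 53.0075
  f4: (p0, p4, p16) → 35.6579
  f5: (p0, p17, p10) → 37.9581
  f6: (p0, p17, p7) → 83.4251
  f7: (p3, p16, p14) → 31.6176
  f8: (p3, p7, p14) → 14.9239
  f9: (p3, p7, p16) → 65.4998
  f10: (p13, p12, p10) → 49.8361
  f11: (p13, p12, p4) → 40.7283
  f12: (p13, p0, p10) → 32.8084
  f13: (p13, p0, p4) → 38.1003
  f14: (p8, p12, p10) → 76.0579
  f15: (p8, p17, p10) → 11.6140
  f16: (p8, p12, p14) → 76.2293
  f17: (p8, p17, p14) → 10.8748
  f18: (p15, p7, p16) → 23.4454
  f19: (p15, p0, p16) → 22.9844
  f20: (p15, p0, p7) → 98.4250
Σ area = 955.842

Euler characteristic 12−30+20 = 2 ✓


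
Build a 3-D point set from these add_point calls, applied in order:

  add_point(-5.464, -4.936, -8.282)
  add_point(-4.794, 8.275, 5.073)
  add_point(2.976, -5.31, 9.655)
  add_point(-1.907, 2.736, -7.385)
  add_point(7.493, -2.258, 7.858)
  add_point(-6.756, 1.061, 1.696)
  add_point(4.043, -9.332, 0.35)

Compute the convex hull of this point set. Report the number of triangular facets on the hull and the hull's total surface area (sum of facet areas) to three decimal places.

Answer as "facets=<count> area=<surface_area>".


facets=10 area=616.203

Points on the hull: [0, 1, 2, 3, 4, 5, 6] (7 of 7).

Facet areas (half cross-product norm):
  f1: (p2, p6, p4) → 28.8847
  f2: (p3, p6, p4) → 84.3392
  f3: (p1, p3, p4) → 110.5436
  f4: (p1, p2, p5) → 57.8101
  f5: (p1, p2, p4) → 46.2283
  f6: (p0, p3, p6) → 57.5776
  f7: (p0, p2, p5) → 81.2915
  f8: (p0, p2, p6) → 64.0003
  f9: (p0, p1, p5) → 30.3879
  f10: (p0, p1, p3) → 55.1395
Σ area = 616.203

Euler: V−E+F = 7−15+10 = 2.


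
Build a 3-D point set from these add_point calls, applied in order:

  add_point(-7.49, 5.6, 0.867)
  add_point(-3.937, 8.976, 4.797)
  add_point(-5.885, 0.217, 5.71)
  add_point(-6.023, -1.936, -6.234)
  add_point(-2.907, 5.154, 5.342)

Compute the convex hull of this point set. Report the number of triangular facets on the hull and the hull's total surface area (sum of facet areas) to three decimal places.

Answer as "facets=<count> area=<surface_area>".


Points on the hull: [0, 1, 2, 3, 4] (5 of 5).

Per-facet area ½‖(b−a)×(c−a)‖:
  f1: (p2, p3, p0) → 38.5462
  f2: (p2, p3, p4) → 34.9029
  f3: (p1, p3, p0) → 22.3563
  f4: (p1, p3, p4) → 26.4007
  f5: (p1, p2, p0) → 23.0644
  f6: (p1, p2, p4) → 8.3190
Σ area = 153.589

Check V−E+F: 5 − 9 + 6 = 2.

facets=6 area=153.589


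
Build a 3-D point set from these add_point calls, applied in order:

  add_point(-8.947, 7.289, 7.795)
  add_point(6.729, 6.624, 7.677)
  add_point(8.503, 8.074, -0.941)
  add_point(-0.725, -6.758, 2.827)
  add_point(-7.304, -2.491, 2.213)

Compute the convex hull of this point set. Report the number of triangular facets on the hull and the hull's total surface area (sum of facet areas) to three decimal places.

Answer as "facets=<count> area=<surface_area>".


facets=6 area=467.267

Points on the hull: [0, 1, 2, 3, 4] (5 of 5).

Per-facet area ½‖(b−a)×(c−a)‖:
  f1: (p1, p2, p0) → 68.5581
  f2: (p1, p3, p0) → 114.0481
  f3: (p1, p3, p2) → 71.4928
  f4: (p4, p2, p0) → 105.5135
  f5: (p4, p3, p0) → 37.4171
  f6: (p4, p3, p2) → 70.2371
Σ area = 467.267

Check V−E+F: 5 − 9 + 6 = 2.


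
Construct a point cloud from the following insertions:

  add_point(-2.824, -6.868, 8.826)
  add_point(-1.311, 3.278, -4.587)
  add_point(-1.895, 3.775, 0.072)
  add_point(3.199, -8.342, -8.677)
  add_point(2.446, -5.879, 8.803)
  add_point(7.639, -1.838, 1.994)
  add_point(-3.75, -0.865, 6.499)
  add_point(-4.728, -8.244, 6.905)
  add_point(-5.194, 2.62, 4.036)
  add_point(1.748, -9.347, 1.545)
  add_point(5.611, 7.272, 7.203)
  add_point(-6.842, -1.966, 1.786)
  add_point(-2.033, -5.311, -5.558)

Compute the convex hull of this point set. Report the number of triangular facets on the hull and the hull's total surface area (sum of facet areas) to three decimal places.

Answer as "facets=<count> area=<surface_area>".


Points on the hull: [0, 1, 2, 3, 4, 5, 6, 7, 8, 9, 10, 11, 12] (13 of 13).

Triangle areas on the boundary:
  f1: (p1, p10, p5) → 63.5602
  f2: (p6, p0, p10) → 35.5117
  f3: (p4, p10, p5) → 50.3939
  f4: (p4, p0, p10) → 33.3569
  f5: (p4, p9, p5) → 34.7675
  f6: (p8, p1, p11) → 24.9467
  f7: (p8, p6, p10) → 27.2062
  f8: (p7, p8, p11) → 21.3836
  f9: (p7, p4, p0) → 5.8294
  f10: (p7, p4, p9) → 28.4013
  f11: (p7, p6, p0) → 9.8171
  f12: (p7, p8, p6) → 11.0413
  f13: (p3, p1, p5) → 71.4645
  f14: (p3, p9, p5) → 49.2213
  f15: (p3, p7, p9) → 30.6443
  f16: (p2, p1, p10) → 20.7809
  f17: (p2, p8, p10) → 28.8756
  f18: (p2, p8, p1) → 7.5801
  f19: (p12, p1, p11) → 37.3846
  f20: (p12, p3, p1) → 26.6611
  f21: (p12, p7, p11) → 39.1912
  f22: (p12, p3, p7) → 38.6686
Σ area = 696.688

Euler characteristic 13−33+22 = 2 ✓

facets=22 area=696.688


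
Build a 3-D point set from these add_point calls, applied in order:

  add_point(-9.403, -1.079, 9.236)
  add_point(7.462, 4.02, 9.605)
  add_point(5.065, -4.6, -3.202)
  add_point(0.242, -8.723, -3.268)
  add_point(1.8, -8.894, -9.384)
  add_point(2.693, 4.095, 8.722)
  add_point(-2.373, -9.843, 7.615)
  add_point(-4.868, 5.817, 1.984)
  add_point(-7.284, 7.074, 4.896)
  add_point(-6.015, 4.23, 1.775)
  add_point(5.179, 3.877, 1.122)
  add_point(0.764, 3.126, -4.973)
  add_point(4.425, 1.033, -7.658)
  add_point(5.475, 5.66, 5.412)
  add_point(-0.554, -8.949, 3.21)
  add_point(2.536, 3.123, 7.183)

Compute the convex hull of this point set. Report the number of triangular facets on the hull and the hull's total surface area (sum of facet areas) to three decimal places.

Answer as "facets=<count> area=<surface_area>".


facets=20 area=864.114

Points on the hull: [0, 1, 2, 4, 5, 6, 8, 9, 11, 12, 13, 14] (12 of 16).

Area of each hull facet:
  f1: (p6, p1, p0) → 93.0711
  f2: (p6, p4, p0) → 96.4825
  f3: (p5, p1, p0) → 14.5552
  f4: (p5, p8, p0) → 51.6230
  f5: (p5, p8, p1) → 8.3017
  f6: (p9, p4, p0) → 90.1499
  f7: (p9, p8, p0) → 20.5989
  f8: (p2, p6, p1) → 103.7645
  f9: (p12, p2, p1) → 56.1021
  f10: (p12, p2, p4) → 29.4554
  f11: (p14, p6, p4) → 8.4056
  f12: (p14, p2, p4) → 39.2407
  f13: (p14, p2, p6) → 9.4851
  f14: (p13, p8, p1) → 27.8722
  f15: (p13, p12, p1) → 23.7270
  f16: (p11, p9, p8) → 13.4739
  f17: (p11, p13, p8) → 68.3643
  f18: (p11, p13, p12) → 28.0913
  f19: (p11, p9, p4) → 56.5512
  f20: (p11, p12, p4) → 24.7987
Σ area = 864.114

Check V−E+F: 12 − 30 + 20 = 2.


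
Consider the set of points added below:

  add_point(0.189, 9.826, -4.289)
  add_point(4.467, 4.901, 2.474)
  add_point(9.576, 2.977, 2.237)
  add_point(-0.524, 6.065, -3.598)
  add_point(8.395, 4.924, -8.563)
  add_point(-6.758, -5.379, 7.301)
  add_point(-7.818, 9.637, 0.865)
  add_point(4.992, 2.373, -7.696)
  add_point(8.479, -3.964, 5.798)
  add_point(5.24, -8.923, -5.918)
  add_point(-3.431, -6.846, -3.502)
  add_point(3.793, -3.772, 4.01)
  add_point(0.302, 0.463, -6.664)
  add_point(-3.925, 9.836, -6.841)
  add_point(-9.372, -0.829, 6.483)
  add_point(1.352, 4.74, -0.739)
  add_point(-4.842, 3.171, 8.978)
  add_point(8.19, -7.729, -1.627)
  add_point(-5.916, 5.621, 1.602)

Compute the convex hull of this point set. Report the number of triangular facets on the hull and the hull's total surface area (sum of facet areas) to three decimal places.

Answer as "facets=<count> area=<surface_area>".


facets=26 area=1066.065

Extreme-point indices: [0, 1, 2, 4, 5, 6, 7, 8, 9, 10, 12, 13, 14, 16, 17] — 15 of 19 on the boundary.

Per-facet area ½‖(b−a)×(c−a)‖:
  f1: (p6, p13, p14) → 44.8843
  f2: (p10, p13, p14) → 105.7091
  f3: (p7, p4, p9) → 19.9599
  f4: (p16, p8, p2) → 59.6730
  f5: (p16, p6, p14) → 35.0626
  f6: (p0, p6, p13) → 20.8242
  f7: (p0, p4, p2) → 56.1949
  f8: (p0, p4, p13) → 22.6116
  f9: (p12, p10, p9) → 38.6809
  f10: (p12, p10, p13) → 36.5407
  f11: (p12, p7, p9) → 27.3826
  f12: (p12, p4, p13) → 48.3457
  f13: (p12, p7, p4) → 2.7893
  f14: (p5, p10, p9) → 43.9433
  f15: (p5, p10, p14) → 30.0907
  f16: (p5, p16, p14) → 17.2264
  f17: (p5, p16, p8) → 65.7895
  f18: (p1, p0, p2) → 20.9323
  f19: (p1, p0, p6) → 44.7410
  f20: (p1, p16, p2) → 21.4764
  f21: (p1, p16, p6) → 59.2804
  f22: (p17, p5, p9) → 46.9066
  f23: (p17, p5, p8) → 64.0381
  f24: (p17, p4, p9) → 37.9018
  f25: (p17, p4, p2) → 62.2678
  f26: (p17, p8, p2) → 32.8116
Σ area = 1066.065

Check V−E+F: 15 − 39 + 26 = 2.


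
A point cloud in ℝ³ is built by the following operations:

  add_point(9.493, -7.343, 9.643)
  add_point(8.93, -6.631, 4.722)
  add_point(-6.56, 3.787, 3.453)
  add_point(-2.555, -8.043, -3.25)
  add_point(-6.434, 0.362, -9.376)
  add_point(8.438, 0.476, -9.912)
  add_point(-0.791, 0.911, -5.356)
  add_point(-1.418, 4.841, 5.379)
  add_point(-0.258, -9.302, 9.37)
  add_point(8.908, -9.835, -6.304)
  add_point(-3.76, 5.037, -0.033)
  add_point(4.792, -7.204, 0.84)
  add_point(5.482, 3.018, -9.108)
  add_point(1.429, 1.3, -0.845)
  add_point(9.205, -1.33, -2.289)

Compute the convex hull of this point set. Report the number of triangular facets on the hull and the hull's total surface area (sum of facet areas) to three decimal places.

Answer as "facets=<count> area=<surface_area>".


Extreme-point indices: [0, 2, 3, 4, 5, 7, 8, 9, 10, 12, 14] — 11 of 15 on the boundary.

Triangle areas on the boundary:
  f1: (p8, p9, p0) → 80.0005
  f2: (p7, p8, p2) → 41.2046
  f3: (p7, p8, p0) → 72.9332
  f4: (p14, p7, p0) → 93.3075
  f5: (p14, p9, p0) → 62.8590
  f6: (p14, p9, p5) → 36.2171
  f7: (p14, p12, p5) → 15.6628
  f8: (p14, p12, p7) → 64.0807
  f9: (p4, p9, p5) → 81.3383
  f10: (p4, p12, p5) → 19.7768
  f11: (p10, p7, p2) → 12.1737
  f12: (p10, p12, p7) → 36.2269
  f13: (p10, p4, p2) → 23.1118
  f14: (p10, p4, p12) → 61.5492
  f15: (p3, p8, p9) → 77.1570
  f16: (p3, p4, p9) → 63.3833
  f17: (p3, p8, p2) → 86.1942
  f18: (p3, p4, p2) → 69.4535
Σ area = 996.630

Check V−E+F: 11 − 27 + 18 = 2.

facets=18 area=996.630


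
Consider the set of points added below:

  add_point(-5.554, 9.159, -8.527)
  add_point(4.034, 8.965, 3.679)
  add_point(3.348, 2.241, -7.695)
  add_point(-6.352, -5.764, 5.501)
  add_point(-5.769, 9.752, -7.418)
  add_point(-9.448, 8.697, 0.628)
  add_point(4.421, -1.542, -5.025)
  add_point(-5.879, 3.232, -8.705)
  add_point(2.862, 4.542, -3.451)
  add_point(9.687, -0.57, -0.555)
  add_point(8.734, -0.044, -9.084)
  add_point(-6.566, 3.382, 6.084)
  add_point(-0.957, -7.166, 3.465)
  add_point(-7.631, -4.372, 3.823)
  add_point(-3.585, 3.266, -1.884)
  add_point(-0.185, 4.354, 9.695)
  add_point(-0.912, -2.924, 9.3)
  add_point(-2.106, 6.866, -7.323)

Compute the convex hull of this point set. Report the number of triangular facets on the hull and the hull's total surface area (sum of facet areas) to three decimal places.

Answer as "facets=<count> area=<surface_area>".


facets=22 area=962.001

Points on the hull: [0, 1, 3, 4, 5, 7, 9, 10, 11, 12, 13, 15, 16] (13 of 18).

Per-facet area ½‖(b−a)×(c−a)‖:
  f1: (p1, p15, p5) → 56.5759
  f2: (p1, p15, p9) → 51.3979
  f3: (p10, p12, p9) → 54.8280
  f4: (p10, p7, p12) → 114.7398
  f5: (p10, p1, p9) → 49.3664
  f6: (p11, p15, p5) → 25.2184
  f7: (p16, p3, p12) → 19.5167
  f8: (p16, p12, p9) → 47.3724
  f9: (p16, p15, p9) → 52.6710
  f10: (p16, p11, p15) → 26.2787
  f11: (p16, p11, p3) → 30.1958
  f12: (p13, p7, p12) → 53.3993
  f13: (p13, p3, p12) → 6.9904
  f14: (p13, p7, p5) → 73.4744
  f15: (p13, p11, p5) → 30.5610
  f16: (p13, p11, p3) → 9.9030
  f17: (p0, p10, p7) → 43.8670
  f18: (p0, p10, p1) → 114.2953
  f19: (p0, p7, p5) → 29.5486
  f20: (p4, p1, p5) → 60.2752
  f21: (p4, p0, p5) → 3.4140
  f22: (p4, p0, p1) → 8.1112
Σ area = 962.001

Euler characteristic 13−33+22 = 2 ✓


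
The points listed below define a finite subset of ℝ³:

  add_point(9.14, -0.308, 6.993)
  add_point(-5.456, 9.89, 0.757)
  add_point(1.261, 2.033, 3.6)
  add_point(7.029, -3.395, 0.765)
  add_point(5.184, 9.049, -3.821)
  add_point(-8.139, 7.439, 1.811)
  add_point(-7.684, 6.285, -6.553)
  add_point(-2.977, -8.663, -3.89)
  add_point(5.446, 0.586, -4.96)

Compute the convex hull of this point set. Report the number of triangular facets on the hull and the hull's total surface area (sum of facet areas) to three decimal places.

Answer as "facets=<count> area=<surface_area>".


facets=12 area=691.876

Hull vertices (8/9): indices [0, 1, 3, 4, 5, 6, 7, 8].

Triangle areas on the boundary:
  f1: (p7, p0, p5) → 148.9373
  f2: (p6, p7, p5) → 67.1897
  f3: (p1, p6, p5) → 15.5855
  f4: (p1, p4, p6) → 48.6465
  f5: (p1, p0, p5) → 35.4899
  f6: (p1, p4, p0) → 86.1568
  f7: (p8, p4, p0) → 53.5179
  f8: (p8, p6, p7) → 85.9355
  f9: (p8, p4, p6) → 56.2430
  f10: (p3, p7, p0) → 29.5213
  f11: (p3, p8, p0) → 22.2768
  f12: (p3, p8, p7) → 42.3763
Σ area = 691.876

Check V−E+F: 8 − 18 + 12 = 2.


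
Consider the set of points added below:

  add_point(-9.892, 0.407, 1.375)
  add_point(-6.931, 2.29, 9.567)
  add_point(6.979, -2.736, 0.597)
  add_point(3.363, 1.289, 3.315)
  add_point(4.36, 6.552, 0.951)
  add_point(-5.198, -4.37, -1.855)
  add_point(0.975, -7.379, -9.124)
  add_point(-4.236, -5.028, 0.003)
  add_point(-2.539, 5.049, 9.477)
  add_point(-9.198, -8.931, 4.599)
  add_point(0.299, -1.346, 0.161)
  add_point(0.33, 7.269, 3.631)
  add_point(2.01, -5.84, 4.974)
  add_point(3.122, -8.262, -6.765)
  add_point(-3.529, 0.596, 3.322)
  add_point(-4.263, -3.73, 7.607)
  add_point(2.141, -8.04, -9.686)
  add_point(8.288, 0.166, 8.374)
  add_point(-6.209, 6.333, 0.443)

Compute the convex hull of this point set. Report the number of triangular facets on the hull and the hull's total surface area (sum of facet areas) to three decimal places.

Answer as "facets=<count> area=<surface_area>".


14 of the 19 inputs are extreme points: [0, 1, 2, 4, 6, 8, 9, 11, 12, 13, 15, 16, 17, 18].

Triangle areas on the boundary:
  f1: (p1, p9, p0) → 43.7916
  f2: (p12, p9, p17) → 30.1737
  f3: (p6, p9, p0) → 80.9088
  f4: (p6, p16, p9) → 8.3284
  f5: (p2, p4, p17) → 38.3880
  f6: (p2, p4, p16) → 57.1134
  f7: (p15, p9, p17) → 28.8717
  f8: (p15, p1, p17) → 45.0189
  f9: (p15, p1, p9) → 23.8511
  f10: (p18, p1, p0) → 30.5254
  f11: (p18, p6, p0) → 59.7993
  f12: (p18, p4, p16) → 94.9309
  f13: (p18, p6, p16) → 6.6877
  f14: (p8, p1, p17) → 25.7906
  f15: (p8, p18, p1) → 24.8226
  f16: (p13, p16, p9) → 23.6300
  f17: (p13, p12, p9) → 70.0136
  f18: (p13, p2, p16) → 9.6403
  f19: (p13, p12, p17) → 50.8903
  f20: (p13, p2, p17) → 14.9767
  f21: (p11, p4, p17) → 25.8081
  f22: (p11, p8, p17) → 38.8064
  f23: (p11, p18, p4) → 15.7647
  f24: (p11, p8, p18) → 25.2076
Σ area = 873.740

Euler: V−E+F = 14−36+24 = 2.

facets=24 area=873.740


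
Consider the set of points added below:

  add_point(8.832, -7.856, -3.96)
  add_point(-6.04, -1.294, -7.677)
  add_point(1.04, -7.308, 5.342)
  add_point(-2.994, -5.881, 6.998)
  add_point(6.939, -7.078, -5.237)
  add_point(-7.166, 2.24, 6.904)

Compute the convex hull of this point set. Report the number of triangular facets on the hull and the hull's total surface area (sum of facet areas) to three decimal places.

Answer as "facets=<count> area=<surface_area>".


Points on the hull: [0, 1, 2, 3, 4, 5] (6 of 6).

Per-facet area ½‖(b−a)×(c−a)‖:
  f1: (p1, p3, p5) → 66.7926
  f2: (p2, p0, p5) → 64.6910
  f3: (p2, p3, p5) → 15.4612
  f4: (p2, p1, p3) → 35.8538
  f5: (p4, p0, p5) → 23.3485
  f6: (p4, p1, p5) → 108.4574
  f7: (p4, p2, p0) → 14.5580
  f8: (p4, p2, p1) → 83.7629
Σ area = 412.926

Check V−E+F: 6 − 12 + 8 = 2.

facets=8 area=412.926


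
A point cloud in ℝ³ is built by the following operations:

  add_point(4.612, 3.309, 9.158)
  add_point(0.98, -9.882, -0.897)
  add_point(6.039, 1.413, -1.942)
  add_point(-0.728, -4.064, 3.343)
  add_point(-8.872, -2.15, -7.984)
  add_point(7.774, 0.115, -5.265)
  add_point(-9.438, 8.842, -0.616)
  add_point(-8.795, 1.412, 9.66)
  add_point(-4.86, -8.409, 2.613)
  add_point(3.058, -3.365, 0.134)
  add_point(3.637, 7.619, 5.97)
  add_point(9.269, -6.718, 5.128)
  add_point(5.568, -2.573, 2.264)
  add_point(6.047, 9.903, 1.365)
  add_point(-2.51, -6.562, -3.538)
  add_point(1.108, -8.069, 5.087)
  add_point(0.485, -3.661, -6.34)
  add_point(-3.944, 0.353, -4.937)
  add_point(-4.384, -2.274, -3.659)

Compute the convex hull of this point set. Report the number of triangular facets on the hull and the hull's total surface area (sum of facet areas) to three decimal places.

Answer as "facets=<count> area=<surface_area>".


facets=20 area=1090.229

Hull vertices (12/19): indices [0, 1, 4, 5, 6, 7, 8, 10, 11, 13, 15, 16].

Facet areas (half cross-product norm):
  f1: (p7, p4, p6) → 84.0271
  f2: (p5, p13, p6) → 93.4592
  f3: (p5, p4, p6) → 111.2951
  f4: (p5, p13, p11) → 74.8363
  f5: (p0, p13, p11) → 59.0119
  f6: (p0, p7, p11) → 76.4168
  f7: (p8, p7, p4) → 82.2674
  f8: (p16, p5, p4) → 23.5211
  f9: (p10, p0, p13) → 10.7843
  f10: (p10, p0, p7) → 36.8788
  f11: (p10, p13, p6) → 41.6943
  f12: (p10, p7, p6) → 82.9761
  f13: (p15, p7, p11) → 49.2264
  f14: (p15, p8, p7) → 41.0974
  f15: (p1, p8, p4) → 45.0621
  f16: (p1, p16, p4) → 38.1364
  f17: (p1, p15, p11) → 25.7991
  f18: (p1, p15, p8) → 18.5405
  f19: (p1, p5, p11) → 61.6451
  f20: (p1, p16, p5) → 33.5533
Σ area = 1090.229

Check V−E+F: 12 − 30 + 20 = 2.


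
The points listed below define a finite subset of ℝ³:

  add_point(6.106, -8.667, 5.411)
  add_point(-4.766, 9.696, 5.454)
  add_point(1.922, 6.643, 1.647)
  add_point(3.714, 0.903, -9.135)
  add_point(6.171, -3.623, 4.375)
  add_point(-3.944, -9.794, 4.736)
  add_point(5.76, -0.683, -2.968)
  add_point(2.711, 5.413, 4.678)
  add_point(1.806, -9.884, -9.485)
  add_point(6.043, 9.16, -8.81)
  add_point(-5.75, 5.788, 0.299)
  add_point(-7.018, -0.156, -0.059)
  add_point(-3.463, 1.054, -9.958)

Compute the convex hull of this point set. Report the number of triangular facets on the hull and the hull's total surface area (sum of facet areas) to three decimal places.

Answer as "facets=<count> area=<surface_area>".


11 of the 13 inputs are extreme points: [0, 1, 4, 5, 6, 7, 8, 9, 10, 11, 12].

Per-facet area ½‖(b−a)×(c−a)‖:
  f1: (p5, p1, p11) → 56.6035
  f2: (p10, p1, p11) → 14.9512
  f3: (p10, p12, p11) → 31.9704
  f4: (p10, p9, p1) → 48.7392
  f5: (p10, p9, p12) → 70.8902
  f6: (p7, p9, p4) → 69.0510
  f7: (p7, p9, p1) → 61.4933
  f8: (p0, p5, p1) → 98.6704
  f9: (p0, p7, p4) → 10.6855
  f10: (p0, p7, p1) → 46.0885
  f11: (p0, p9, p4) → 26.6458
  f12: (p8, p12, p11) → 64.3177
  f13: (p8, p5, p11) → 82.1993
  f14: (p8, p9, p12) → 73.8041
  f15: (p8, p0, p5) → 73.9263
  f16: (p6, p0, p9) → 18.2710
  f17: (p6, p8, p9) → 62.9309
  f18: (p6, p8, p0) → 68.6199
Σ area = 979.858

Euler characteristic 11−27+18 = 2 ✓

facets=18 area=979.858


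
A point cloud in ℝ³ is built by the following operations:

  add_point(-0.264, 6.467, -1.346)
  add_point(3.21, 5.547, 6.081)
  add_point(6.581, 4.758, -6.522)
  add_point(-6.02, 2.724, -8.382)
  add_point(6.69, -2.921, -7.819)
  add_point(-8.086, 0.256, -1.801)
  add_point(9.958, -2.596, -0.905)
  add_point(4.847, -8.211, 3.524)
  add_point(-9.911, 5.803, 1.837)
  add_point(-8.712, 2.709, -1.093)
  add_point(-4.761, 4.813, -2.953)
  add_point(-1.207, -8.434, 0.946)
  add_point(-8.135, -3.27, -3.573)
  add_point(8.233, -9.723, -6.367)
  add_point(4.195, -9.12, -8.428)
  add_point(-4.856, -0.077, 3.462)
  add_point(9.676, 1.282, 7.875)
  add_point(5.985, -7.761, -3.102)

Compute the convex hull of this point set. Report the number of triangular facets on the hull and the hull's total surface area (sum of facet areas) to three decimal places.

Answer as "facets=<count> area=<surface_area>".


14 of the 18 inputs are extreme points: [0, 1, 2, 3, 4, 6, 7, 8, 11, 12, 13, 14, 15, 16].

Facet areas (half cross-product norm):
  f1: (p3, p0, p8) → 46.7642
  f2: (p12, p3, p8) → 40.8766
  f3: (p12, p3, p14) → 57.2785
  f4: (p16, p13, p6) → 22.7349
  f5: (p16, p13, p7) → 57.1967
  f6: (p2, p3, p0) → 42.9772
  f7: (p2, p16, p6) → 46.2426
  f8: (p2, p13, p6) → 44.3269
  f9: (p11, p12, p14) → 52.8509
  f10: (p11, p13, p14) → 24.7476
  f11: (p11, p13, p7) → 34.6709
  f12: (p1, p0, p8) → 41.7413
  f13: (p1, p2, p0) → 35.4996
  f14: (p1, p2, p16) → 51.9434
  f15: (p15, p16, p7) → 71.2652
  f16: (p15, p11, p7) → 30.3729
  f17: (p15, p1, p8) → 39.8639
  f18: (p15, p1, p16) → 36.9659
  f19: (p15, p12, p8) → 32.9243
  f20: (p15, p11, p12) → 36.2360
  f21: (p4, p13, p14) → 14.8670
  f22: (p4, p2, p13) → 11.4774
  f23: (p4, p3, p14) → 46.6734
  f24: (p4, p2, p3) → 49.5364
Σ area = 970.034

Euler characteristic 14−36+24 = 2 ✓

facets=24 area=970.034


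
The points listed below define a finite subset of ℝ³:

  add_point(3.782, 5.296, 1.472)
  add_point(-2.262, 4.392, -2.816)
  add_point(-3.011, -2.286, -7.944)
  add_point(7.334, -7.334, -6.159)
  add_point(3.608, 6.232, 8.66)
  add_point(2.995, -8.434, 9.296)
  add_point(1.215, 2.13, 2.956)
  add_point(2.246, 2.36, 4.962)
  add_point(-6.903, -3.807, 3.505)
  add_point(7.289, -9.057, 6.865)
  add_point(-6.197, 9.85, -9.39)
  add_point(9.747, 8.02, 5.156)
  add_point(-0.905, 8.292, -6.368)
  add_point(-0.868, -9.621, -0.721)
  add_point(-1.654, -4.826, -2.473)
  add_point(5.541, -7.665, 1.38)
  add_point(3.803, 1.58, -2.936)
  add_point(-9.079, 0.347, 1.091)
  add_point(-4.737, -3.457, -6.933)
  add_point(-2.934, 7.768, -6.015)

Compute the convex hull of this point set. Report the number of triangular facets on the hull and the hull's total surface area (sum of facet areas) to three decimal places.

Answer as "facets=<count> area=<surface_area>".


facets=20 area=1105.132

12 of the 20 inputs are extreme points: [2, 3, 4, 5, 8, 9, 10, 11, 12, 13, 17, 18].

Per-facet area ½‖(b−a)×(c−a)‖:
  f1: (p4, p5, p11) → 51.0844
  f2: (p4, p10, p17) → 114.6123
  f3: (p4, p10, p11) → 75.8889
  f4: (p8, p13, p5) → 49.0025
  f5: (p8, p4, p17) → 40.5444
  f6: (p8, p4, p5) → 84.7394
  f7: (p9, p5, p11) → 43.0663
  f8: (p9, p13, p5) → 26.5223
  f9: (p3, p9, p11) → 110.9024
  f10: (p3, p9, p13) → 54.7095
  f11: (p12, p10, p11) → 18.3873
  f12: (p12, p3, p11) → 130.3526
  f13: (p12, p3, p10) → 43.7185
  f14: (p18, p3, p13) → 47.6567
  f15: (p18, p10, p17) → 64.6389
  f16: (p18, p8, p17) → 25.9011
  f17: (p18, p8, p13) → 41.7718
  f18: (p2, p3, p10) → 55.3955
  f19: (p2, p18, p10) → 13.7252
  f20: (p2, p18, p3) → 12.5116
Σ area = 1105.132

Euler characteristic 12−30+20 = 2 ✓


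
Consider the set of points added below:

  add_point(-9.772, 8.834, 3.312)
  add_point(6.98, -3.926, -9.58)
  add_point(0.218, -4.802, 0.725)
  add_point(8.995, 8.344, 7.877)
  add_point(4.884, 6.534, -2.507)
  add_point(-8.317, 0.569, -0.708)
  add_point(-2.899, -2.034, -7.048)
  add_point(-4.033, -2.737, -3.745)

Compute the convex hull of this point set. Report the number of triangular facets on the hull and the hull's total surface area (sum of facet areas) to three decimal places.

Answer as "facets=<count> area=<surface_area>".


Hull vertices (8/8): indices [0, 1, 2, 3, 4, 5, 6, 7].

Triangle areas on the boundary:
  f1: (p2, p3, p0) → 137.7554
  f2: (p1, p2, p3) → 107.1807
  f3: (p4, p3, p0) → 90.1217
  f4: (p4, p1, p3) → 59.0658
  f5: (p4, p6, p0) → 93.0681
  f6: (p4, p6, p1) → 59.6128
  f7: (p5, p2, p0) → 39.9288
  f8: (p5, p6, p0) → 29.9861
  f9: (p7, p1, p2) → 39.0359
  f10: (p7, p6, p1) → 16.0679
  f11: (p7, p5, p2) → 19.3521
  f12: (p7, p5, p6) → 9.0933
Σ area = 700.268

Check V−E+F: 8 − 18 + 12 = 2.

facets=12 area=700.268


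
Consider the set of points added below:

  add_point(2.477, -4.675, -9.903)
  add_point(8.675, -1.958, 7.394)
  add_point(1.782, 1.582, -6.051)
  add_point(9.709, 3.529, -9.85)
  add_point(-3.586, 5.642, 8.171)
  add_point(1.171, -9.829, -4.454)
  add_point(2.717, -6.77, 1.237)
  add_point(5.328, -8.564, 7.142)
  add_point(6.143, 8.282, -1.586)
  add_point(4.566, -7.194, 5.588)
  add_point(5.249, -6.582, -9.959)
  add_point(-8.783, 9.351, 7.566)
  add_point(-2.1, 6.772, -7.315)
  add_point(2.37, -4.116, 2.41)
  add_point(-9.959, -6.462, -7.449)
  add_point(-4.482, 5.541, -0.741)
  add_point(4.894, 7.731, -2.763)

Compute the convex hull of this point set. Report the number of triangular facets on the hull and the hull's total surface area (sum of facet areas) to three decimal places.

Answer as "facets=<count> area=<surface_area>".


Extreme-point indices: [0, 1, 3, 4, 5, 7, 8, 10, 11, 12, 14] — 11 of 17 on the boundary.

Area of each hull facet:
  f1: (p7, p11, p14) → 208.2877
  f2: (p7, p5, p14) → 63.6819
  f3: (p12, p11, p14) → 126.8396
  f4: (p10, p5, p14) → 44.6222
  f5: (p10, p7, p5) → 41.7862
  f6: (p1, p10, p3) → 95.8345
  f7: (p1, p10, p7) → 63.6399
  f8: (p0, p10, p14) → 14.8496
  f9: (p0, p10, p3) → 18.2694
  f10: (p0, p12, p14) → 77.7332
  f11: (p0, p12, p3) → 61.7762
  f12: (p4, p7, p11) → 21.9733
  f13: (p4, p1, p7) → 53.3170
  f14: (p8, p4, p1) → 86.1231
  f15: (p8, p1, p3) → 70.0167
  f16: (p8, p4, p11) → 41.4726
  f17: (p8, p12, p3) → 50.1113
  f18: (p8, p12, p11) → 82.0781
Σ area = 1222.412

Euler characteristic 11−27+18 = 2 ✓

facets=18 area=1222.412


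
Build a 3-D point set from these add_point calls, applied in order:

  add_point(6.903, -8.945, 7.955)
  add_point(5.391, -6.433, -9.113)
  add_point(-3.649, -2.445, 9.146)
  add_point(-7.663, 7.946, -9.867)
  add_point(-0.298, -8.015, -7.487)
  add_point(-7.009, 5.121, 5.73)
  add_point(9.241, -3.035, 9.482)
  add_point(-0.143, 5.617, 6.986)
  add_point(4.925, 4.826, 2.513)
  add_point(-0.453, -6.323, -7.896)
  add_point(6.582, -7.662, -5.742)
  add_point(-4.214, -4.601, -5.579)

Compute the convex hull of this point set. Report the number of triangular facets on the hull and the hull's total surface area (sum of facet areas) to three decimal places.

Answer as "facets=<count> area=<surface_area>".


facets=20 area=1008.422

12 of the 12 inputs are extreme points: [0, 1, 2, 3, 4, 5, 6, 7, 8, 9, 10, 11].

Per-facet area ½‖(b−a)×(c−a)‖:
  f1: (p8, p1, p3) → 135.7137
  f2: (p8, p1, p6) → 91.8206
  f3: (p10, p0, p6) → 44.4189
  f4: (p10, p1, p6) → 18.2904
  f5: (p2, p0, p6) → 39.9403
  f6: (p7, p8, p6) → 38.6170
  f7: (p7, p2, p6) → 54.9492
  f8: (p7, p2, p5) → 29.0253
  f9: (p7, p5, p3) → 54.3347
  f10: (p7, p8, p3) → 60.7673
  f11: (p4, p10, p0) → 47.1832
  f12: (p4, p2, p0) → 101.3485
  f13: (p4, p10, p1) → 11.5727
  f14: (p9, p1, p3) → 43.4248
  f15: (p9, p4, p3) → 5.3150
  f16: (p9, p4, p1) → 5.2085
  f17: (p11, p4, p3) → 29.2844
  f18: (p11, p4, p2) → 37.7114
  f19: (p11, p5, p3) → 95.2689
  f20: (p11, p2, p5) → 64.2274
Σ area = 1008.422

Euler: V−E+F = 12−30+20 = 2.


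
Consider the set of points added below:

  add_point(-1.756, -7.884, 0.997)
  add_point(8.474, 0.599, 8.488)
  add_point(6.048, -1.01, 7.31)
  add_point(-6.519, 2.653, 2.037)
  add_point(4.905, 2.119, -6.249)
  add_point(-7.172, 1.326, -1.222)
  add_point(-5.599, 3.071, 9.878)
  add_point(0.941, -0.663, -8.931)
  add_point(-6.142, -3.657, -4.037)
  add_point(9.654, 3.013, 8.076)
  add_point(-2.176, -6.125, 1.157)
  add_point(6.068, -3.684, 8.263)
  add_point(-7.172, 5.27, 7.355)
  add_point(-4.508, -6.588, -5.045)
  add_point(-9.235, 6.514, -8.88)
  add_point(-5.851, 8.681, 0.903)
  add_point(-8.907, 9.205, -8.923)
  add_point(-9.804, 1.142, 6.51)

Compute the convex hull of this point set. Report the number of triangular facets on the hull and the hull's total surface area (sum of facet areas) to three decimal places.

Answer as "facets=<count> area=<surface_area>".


facets=24 area=978.983

Extreme-point indices: [0, 1, 4, 6, 7, 8, 9, 11, 12, 13, 14, 15, 16, 17] — 14 of 18 on the boundary.

Facet areas (half cross-product norm):
  f1: (p4, p16, p9) → 108.6211
  f2: (p11, p0, p17) → 75.8759
  f3: (p12, p16, p17) → 41.8096
  f4: (p13, p0, p17) → 44.9505
  f5: (p1, p4, p9) → 20.5273
  f6: (p1, p11, p4) → 37.3731
  f7: (p15, p16, p9) → 70.3459
  f8: (p15, p12, p9) → 62.8190
  f9: (p15, p12, p16) → 22.9175
  f10: (p14, p16, p17) → 20.7447
  f11: (p6, p1, p11) → 33.3801
  f12: (p6, p11, p17) → 35.7117
  f13: (p6, p12, p17) → 9.0783
  f14: (p6, p12, p9) → 26.6597
  f15: (p6, p1, p9) → 18.6898
  f16: (p8, p13, p17) → 14.7624
  f17: (p8, p14, p17) → 70.8377
  f18: (p8, p14, p13) → 13.9321
  f19: (p7, p14, p13) → 55.2653
  f20: (p7, p13, p0) → 29.1326
  f21: (p7, p4, p16) → 38.1532
  f22: (p7, p14, p16) → 14.8720
  f23: (p7, p11, p0) → 71.3608
  f24: (p7, p11, p4) → 41.1624
Σ area = 978.983

Check V−E+F: 14 − 36 + 24 = 2.


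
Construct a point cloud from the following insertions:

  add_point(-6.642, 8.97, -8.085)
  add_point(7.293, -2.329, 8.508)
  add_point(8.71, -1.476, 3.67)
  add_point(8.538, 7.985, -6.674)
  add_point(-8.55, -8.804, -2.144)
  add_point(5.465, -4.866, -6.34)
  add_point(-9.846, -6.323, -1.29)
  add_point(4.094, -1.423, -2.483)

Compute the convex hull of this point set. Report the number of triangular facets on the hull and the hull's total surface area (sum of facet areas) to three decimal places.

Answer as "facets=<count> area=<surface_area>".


7 of the 8 inputs are extreme points: [0, 1, 2, 3, 4, 5, 6].

Triangle areas on the boundary:
  f1: (p1, p0, p6) → 169.8070
  f2: (p5, p1, p2) → 19.4881
  f3: (p3, p5, p2) → 68.6171
  f4: (p3, p5, p0) → 99.5629
  f5: (p3, p1, p2) → 21.1473
  f6: (p3, p1, p0) → 140.3786
  f7: (p4, p1, p6) → 29.4068
  f8: (p4, p5, p1) → 114.1663
  f9: (p4, p0, p6) → 20.6342
  f10: (p4, p5, p0) → 129.0820
Σ area = 812.290

Euler: V−E+F = 7−15+10 = 2.

facets=10 area=812.290


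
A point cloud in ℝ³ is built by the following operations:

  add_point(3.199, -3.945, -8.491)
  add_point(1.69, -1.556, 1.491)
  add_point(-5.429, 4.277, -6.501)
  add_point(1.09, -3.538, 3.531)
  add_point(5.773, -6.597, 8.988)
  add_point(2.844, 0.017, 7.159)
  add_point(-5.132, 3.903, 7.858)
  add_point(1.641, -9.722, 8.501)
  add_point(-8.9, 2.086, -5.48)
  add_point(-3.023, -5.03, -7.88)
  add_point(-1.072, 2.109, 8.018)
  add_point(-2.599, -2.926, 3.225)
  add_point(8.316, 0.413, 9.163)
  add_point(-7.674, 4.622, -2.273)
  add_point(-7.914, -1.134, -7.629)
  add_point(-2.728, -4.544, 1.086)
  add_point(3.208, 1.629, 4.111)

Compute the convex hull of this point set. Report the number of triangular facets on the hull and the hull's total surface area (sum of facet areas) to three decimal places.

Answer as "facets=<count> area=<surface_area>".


facets=16 area=769.234

Points on the hull: [0, 2, 4, 6, 7, 8, 9, 12, 13, 14] (10 of 17).

Triangle areas on the boundary:
  f1: (p6, p7, p8) → 106.3388
  f2: (p2, p0, p12) → 113.3368
  f3: (p2, p6, p12) → 99.5196
  f4: (p9, p0, p7) → 55.6165
  f5: (p4, p0, p12) → 66.4780
  f6: (p4, p0, p7) → 46.1630
  f7: (p4, p6, p12) → 51.8053
  f8: (p4, p6, p7) → 38.9738
  f9: (p13, p6, p8) → 14.6271
  f10: (p13, p2, p8) → 8.4145
  f11: (p13, p2, p6) → 17.0656
  f12: (p14, p7, p8) → 41.1714
  f13: (p14, p9, p7) → 52.0953
  f14: (p14, p2, p8) → 8.4179
  f15: (p14, p2, p0) → 34.3601
  f16: (p14, p9, p0) → 14.8504
Σ area = 769.234

Euler: V−E+F = 10−24+16 = 2.


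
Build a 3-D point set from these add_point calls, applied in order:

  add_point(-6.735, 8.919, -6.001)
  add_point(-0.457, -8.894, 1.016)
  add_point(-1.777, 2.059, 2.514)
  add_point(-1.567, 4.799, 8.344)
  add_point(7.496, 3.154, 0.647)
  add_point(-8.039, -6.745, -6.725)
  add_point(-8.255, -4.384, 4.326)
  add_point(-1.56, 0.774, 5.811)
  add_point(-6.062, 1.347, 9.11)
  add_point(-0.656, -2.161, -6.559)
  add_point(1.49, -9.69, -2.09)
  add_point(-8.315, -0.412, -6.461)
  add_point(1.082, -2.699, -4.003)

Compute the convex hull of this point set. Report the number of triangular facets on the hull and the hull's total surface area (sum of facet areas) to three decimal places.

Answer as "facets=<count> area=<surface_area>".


10 of the 13 inputs are extreme points: [0, 1, 3, 4, 5, 6, 8, 9, 10, 11].

Facet areas (half cross-product norm):
  f1: (p9, p10, p4) → 54.3644
  f2: (p1, p6, p8) → 35.2557
  f3: (p1, p3, p8) → 40.5742
  f4: (p1, p10, p4) → 26.8558
  f5: (p1, p3, p4) → 82.1770
  f6: (p0, p9, p11) → 37.1603
  f7: (p0, p9, p4) → 76.3008
  f8: (p0, p3, p4) → 90.4410
  f9: (p0, p3, p8) → 45.1539
  f10: (p0, p6, p11) → 52.0542
  f11: (p0, p6, p8) → 64.0312
  f12: (p5, p9, p11) → 24.0317
  f13: (p5, p9, p10) → 38.1379
  f14: (p5, p6, p11) → 34.7155
  f15: (p5, p1, p10) → 20.3704
  f16: (p5, p1, p6) → 48.4089
Σ area = 770.033

Check V−E+F: 10 − 24 + 16 = 2.

facets=16 area=770.033


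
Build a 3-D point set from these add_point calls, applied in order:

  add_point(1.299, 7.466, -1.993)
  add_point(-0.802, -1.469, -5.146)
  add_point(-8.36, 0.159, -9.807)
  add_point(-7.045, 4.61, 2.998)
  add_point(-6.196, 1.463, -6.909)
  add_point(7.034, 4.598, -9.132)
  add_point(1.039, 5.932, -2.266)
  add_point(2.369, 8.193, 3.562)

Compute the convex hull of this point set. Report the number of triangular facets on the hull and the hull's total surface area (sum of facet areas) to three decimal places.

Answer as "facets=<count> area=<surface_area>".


facets=8 area=406.624

Hull vertices (6/8): indices [0, 1, 2, 3, 5, 7].

Area of each hull facet:
  f1: (p1, p5, p2) → 45.6953
  f2: (p1, p7, p5) → 67.2194
  f3: (p3, p1, p2) → 52.9808
  f4: (p3, p1, p7) → 57.9417
  f5: (p0, p5, p2) → 68.3262
  f6: (p0, p7, p5) → 20.7832
  f7: (p0, p3, p2) → 66.0145
  f8: (p0, p3, p7) → 27.6634
Σ area = 406.624

Euler: V−E+F = 6−12+8 = 2.


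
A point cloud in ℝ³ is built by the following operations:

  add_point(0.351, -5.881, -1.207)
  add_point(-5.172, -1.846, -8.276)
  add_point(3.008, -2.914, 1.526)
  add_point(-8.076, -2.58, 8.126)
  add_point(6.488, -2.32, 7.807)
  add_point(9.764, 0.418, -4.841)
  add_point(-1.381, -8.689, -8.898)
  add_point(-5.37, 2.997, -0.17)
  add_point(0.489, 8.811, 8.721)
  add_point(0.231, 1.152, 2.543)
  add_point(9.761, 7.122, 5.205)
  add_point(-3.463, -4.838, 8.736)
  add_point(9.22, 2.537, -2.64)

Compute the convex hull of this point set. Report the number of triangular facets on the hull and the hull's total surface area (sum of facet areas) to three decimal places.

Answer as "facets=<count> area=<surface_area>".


facets=16 area=902.238

Hull vertices (10/13): indices [1, 3, 4, 5, 6, 7, 8, 10, 11, 12].

Per-facet area ½‖(b−a)×(c−a)‖:
  f1: (p4, p6, p5) → 99.6800
  f2: (p1, p6, p3) → 64.9201
  f3: (p1, p6, p5) → 57.5772
  f4: (p10, p4, p5) → 59.5277
  f5: (p10, p4, p8) → 50.5847
  f6: (p11, p6, p3) → 46.8349
  f7: (p11, p4, p6) → 92.6237
  f8: (p11, p8, p3) → 36.2028
  f9: (p11, p4, p8) → 63.2762
  f10: (p7, p8, p3) → 61.5136
  f11: (p7, p1, p3) → 44.4529
  f12: (p7, p1, p8) → 28.7848
  f13: (p12, p1, p8) → 124.4837
  f14: (p12, p10, p8) → 43.2011
  f15: (p12, p1, p5) → 23.9452
  f16: (p12, p10, p5) → 4.6291
Σ area = 902.238

Euler: V−E+F = 10−24+16 = 2.


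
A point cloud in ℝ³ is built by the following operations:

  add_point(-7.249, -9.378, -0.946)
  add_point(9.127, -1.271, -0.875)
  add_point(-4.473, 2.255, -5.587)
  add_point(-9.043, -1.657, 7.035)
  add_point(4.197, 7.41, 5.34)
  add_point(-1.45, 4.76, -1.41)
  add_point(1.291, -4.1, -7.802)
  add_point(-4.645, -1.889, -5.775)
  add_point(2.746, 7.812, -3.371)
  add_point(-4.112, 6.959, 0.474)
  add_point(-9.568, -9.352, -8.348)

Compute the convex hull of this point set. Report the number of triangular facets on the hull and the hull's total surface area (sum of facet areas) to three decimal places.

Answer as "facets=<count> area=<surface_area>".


facets=14 area=790.680

Points on the hull: [0, 1, 2, 3, 4, 6, 8, 9, 10] (9 of 11).

Triangle areas on the boundary:
  f1: (p4, p8, p1) → 47.2106
  f2: (p4, p3, p1) → 94.8682
  f3: (p6, p8, p1) → 58.0208
  f4: (p0, p3, p10) → 33.9828
  f5: (p0, p3, p1) → 101.3742
  f6: (p0, p6, p10) → 44.5152
  f7: (p0, p6, p1) → 63.5784
  f8: (p9, p3, p10) → 101.1236
  f9: (p9, p4, p8) → 32.8526
  f10: (p9, p4, p3) → 56.9870
  f11: (p2, p9, p10) → 33.8179
  f12: (p2, p9, p8) → 29.1843
  f13: (p2, p6, p10) → 51.6316
  f14: (p2, p6, p8) → 41.5331
Σ area = 790.680

Euler: V−E+F = 9−21+14 = 2.


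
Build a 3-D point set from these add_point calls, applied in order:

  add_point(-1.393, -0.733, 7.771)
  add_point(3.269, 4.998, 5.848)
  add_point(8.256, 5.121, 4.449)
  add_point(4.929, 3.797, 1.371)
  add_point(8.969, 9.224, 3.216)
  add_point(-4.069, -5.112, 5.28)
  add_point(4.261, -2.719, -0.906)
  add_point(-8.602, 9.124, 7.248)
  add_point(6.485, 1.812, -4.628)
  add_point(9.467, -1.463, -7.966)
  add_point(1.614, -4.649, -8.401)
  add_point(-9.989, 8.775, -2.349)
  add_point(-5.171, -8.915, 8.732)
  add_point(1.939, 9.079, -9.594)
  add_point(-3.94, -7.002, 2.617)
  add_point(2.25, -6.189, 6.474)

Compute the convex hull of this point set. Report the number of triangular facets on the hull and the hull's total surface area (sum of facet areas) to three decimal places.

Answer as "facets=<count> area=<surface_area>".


facets=20 area=1151.160

12 of the 16 inputs are extreme points: [0, 1, 2, 4, 7, 9, 10, 11, 12, 13, 14, 15].

Triangle areas on the boundary:
  f1: (p7, p12, p11) → 89.1494
  f2: (p13, p4, p9) → 88.2877
  f3: (p13, p10, p11) → 95.8412
  f4: (p13, p10, p9) → 53.8189
  f5: (p13, p7, p11) → 62.3485
  f6: (p13, p7, p4) → 126.7215
  f7: (p15, p10, p9) → 63.4234
  f8: (p15, p10, p12) → 59.2707
  f9: (p0, p7, p12) → 48.3871
  f10: (p0, p15, p12) → 26.4363
  f11: (p14, p12, p11) → 50.9493
  f12: (p14, p10, p11) → 106.7071
  f13: (p14, p10, p12) → 11.4084
  f14: (p1, p7, p4) → 39.5353
  f15: (p1, p0, p7) → 45.1002
  f16: (p2, p0, p15) → 39.1576
  f17: (p2, p1, p0) → 14.6147
  f18: (p2, p1, p4) → 10.8727
  f19: (p2, p4, p9) → 30.1465
  f20: (p2, p15, p9) → 88.9839
Σ area = 1151.160

Euler characteristic 12−30+20 = 2 ✓
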